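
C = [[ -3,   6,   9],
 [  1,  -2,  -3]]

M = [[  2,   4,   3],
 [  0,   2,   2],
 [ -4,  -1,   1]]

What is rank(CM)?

1

First compute CM:
[[-42,  -9,  12],
 [ 14,   3,  -4]]
Now row reduce the product.
R2 ← R2 + (1/3)·R1: [0, 0, 0]
1 nonzero row, so rank(CM) = 1.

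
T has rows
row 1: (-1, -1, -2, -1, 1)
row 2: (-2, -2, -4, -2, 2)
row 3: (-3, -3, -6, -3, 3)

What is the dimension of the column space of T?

1

Row reduce to echelon form.
R2 ← R2 − (2)·R1: [0, 0, 0, 0, 0]
R3 ← R3 − (3)·R1: [0, 0, 0, 0, 0]
Echelon form has 1 nonzero row, so rank(T) = 1.
The column space has dimension equal to the rank: 1.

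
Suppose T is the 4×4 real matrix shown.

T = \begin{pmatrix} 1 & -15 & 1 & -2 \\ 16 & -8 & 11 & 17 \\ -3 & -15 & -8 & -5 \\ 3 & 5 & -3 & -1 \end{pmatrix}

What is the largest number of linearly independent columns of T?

4

Row reduce to echelon form.
R2 ← R2 − (16)·R1: [0, 232, -5, 49]
R3 ← R3 + (3)·R1: [0, -60, -5, -11]
R4 ← R4 − (3)·R1: [0, 50, -6, 5]
R3 ← R3 + (15/58)·R2: [0, 0, -365/58, 97/58]
R4 ← R4 − (25/116)·R2: [0, 0, -571/116, -645/116]
R4 ← R4 − (571/730)·R3: [0, 0, 0, -2507/365]
Echelon form has 4 nonzero rows, so rank(T) = 4.
The rank gives the maximum number of linearly independent columns: 4.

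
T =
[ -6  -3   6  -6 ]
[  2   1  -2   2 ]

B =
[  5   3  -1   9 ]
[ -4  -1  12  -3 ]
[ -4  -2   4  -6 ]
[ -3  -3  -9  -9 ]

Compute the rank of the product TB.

1

First compute TB:
[[-24,  -9,  48, -27],
 [  8,   3, -16,   9]]
Now row reduce the product.
R2 ← R2 + (1/3)·R1: [0, 0, 0, 0]
1 nonzero row, so rank(TB) = 1.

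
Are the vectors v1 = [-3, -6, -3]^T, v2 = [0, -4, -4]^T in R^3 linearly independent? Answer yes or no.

yes

Form the matrix with these vectors as rows and row reduce.
2 nonzero rows, so the 2 vectors span a space of dimension 2.
Since 2 = 2, the vectors are linearly independent.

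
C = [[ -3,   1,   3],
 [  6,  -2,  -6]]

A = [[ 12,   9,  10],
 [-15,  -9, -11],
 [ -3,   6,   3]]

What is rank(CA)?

1

First compute CA:
[[-60, -18, -32],
 [120,  36,  64]]
Now row reduce the product.
R2 ← R2 + (2)·R1: [0, 0, 0]
1 nonzero row, so rank(CA) = 1.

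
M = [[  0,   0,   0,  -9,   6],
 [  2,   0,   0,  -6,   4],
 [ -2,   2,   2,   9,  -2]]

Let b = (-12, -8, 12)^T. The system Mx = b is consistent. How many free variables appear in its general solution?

Row reduce the augmented matrix [M | b].
Swap R1 ↔ R2
R3 ← R3 + R1: [0, 2, 2, 3, 2, 4]
Swap R2 ↔ R3
The echelon form has 3 nonzero rows, and every pivot lies in the first 5 columns, so rank(M) = rank([M|b]) = 3.
The system is consistent.
Free variables = (unknowns) − (rank) = 5 − 3 = 2.

2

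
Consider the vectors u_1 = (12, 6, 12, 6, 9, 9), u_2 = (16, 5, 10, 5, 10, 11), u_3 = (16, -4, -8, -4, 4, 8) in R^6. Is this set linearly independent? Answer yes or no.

Form the matrix with these vectors as rows and row reduce.
R2 ← R2 − (4/3)·R1: [0, -3, -6, -3, -2, -1]
R3 ← R3 − (4/3)·R1: [0, -12, -24, -12, -8, -4]
R3 ← R3 − (4)·R2: [0, 0, 0, 0, 0, 0]
2 nonzero rows, so the 3 vectors span a space of dimension 2.
Since 2 < 3, the vectors are linearly dependent.

no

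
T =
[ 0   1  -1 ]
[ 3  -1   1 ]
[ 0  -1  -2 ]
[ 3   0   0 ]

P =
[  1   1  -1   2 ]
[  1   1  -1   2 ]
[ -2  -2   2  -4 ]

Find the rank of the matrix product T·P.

First compute TP:
[[  3,   3,  -3,   6],
 [  0,   0,   0,   0],
 [  3,   3,  -3,   6],
 [  3,   3,  -3,   6]]
Now row reduce the product.
R3 ← R3 − R1: [0, 0, 0, 0]
R4 ← R4 − R1: [0, 0, 0, 0]
1 nonzero row, so rank(TP) = 1.

1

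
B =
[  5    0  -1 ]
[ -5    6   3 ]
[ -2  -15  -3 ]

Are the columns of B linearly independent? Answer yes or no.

Row reduce B to echelon form.
R2 ← R2 + R1: [0, 6, 2]
R3 ← R3 + (2/5)·R1: [0, -15, -17/5]
R3 ← R3 + (5/2)·R2: [0, 0, 8/5]
3 pivots among 3 columns.
Every column is a pivot column, so the columns are linearly independent.

yes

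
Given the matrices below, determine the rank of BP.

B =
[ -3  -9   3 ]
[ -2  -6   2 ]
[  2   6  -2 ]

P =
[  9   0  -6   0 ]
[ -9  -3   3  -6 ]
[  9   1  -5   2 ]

First compute BP:
[[ 81,  30, -24,  60],
 [ 54,  20, -16,  40],
 [-54, -20,  16, -40]]
Now row reduce the product.
R2 ← R2 − (2/3)·R1: [0, 0, 0, 0]
R3 ← R3 + (2/3)·R1: [0, 0, 0, 0]
1 nonzero row, so rank(BP) = 1.

1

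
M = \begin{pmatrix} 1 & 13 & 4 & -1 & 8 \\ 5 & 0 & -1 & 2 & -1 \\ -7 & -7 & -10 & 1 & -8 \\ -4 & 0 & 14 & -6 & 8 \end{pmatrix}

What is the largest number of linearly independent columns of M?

3

Row reduce to echelon form.
R2 ← R2 − (5)·R1: [0, -65, -21, 7, -41]
R3 ← R3 + (7)·R1: [0, 84, 18, -6, 48]
R4 ← R4 + (4)·R1: [0, 52, 30, -10, 40]
R3 ← R3 + (84/65)·R2: [0, 0, -594/65, 198/65, -324/65]
R4 ← R4 + (4/5)·R2: [0, 0, 66/5, -22/5, 36/5]
R4 ← R4 + (13/9)·R3: [0, 0, 0, 0, 0]
Echelon form has 3 nonzero rows, so rank(M) = 3.
The rank gives the maximum number of linearly independent columns: 3.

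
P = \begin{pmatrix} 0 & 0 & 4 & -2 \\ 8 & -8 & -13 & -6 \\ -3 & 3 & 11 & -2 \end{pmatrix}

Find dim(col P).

3

Row reduce to echelon form.
Swap R1 ↔ R2
R3 ← R3 + (3/8)·R1: [0, 0, 49/8, -17/4]
R3 ← R3 − (49/32)·R2: [0, 0, 0, -19/16]
Echelon form has 3 nonzero rows, so rank(P) = 3.
The column space has dimension equal to the rank: 3.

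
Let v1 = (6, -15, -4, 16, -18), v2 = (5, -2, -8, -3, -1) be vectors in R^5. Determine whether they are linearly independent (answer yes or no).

Form the matrix with these vectors as rows and row reduce.
R2 ← R2 − (5/6)·R1: [0, 21/2, -14/3, -49/3, 14]
2 nonzero rows, so the 2 vectors span a space of dimension 2.
Since 2 = 2, the vectors are linearly independent.

yes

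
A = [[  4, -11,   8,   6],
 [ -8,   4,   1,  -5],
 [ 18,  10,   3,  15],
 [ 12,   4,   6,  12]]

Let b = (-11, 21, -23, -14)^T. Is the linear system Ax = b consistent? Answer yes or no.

yes

Row reduce the augmented matrix [A | b].
R2 ← R2 + (2)·R1: [0, -18, 17, 7, -1]
R3 ← R3 − (9/2)·R1: [0, 119/2, -33, -12, 53/2]
R4 ← R4 − (3)·R1: [0, 37, -18, -6, 19]
R3 ← R3 + (119/36)·R2: [0, 0, 835/36, 401/36, 835/36]
R4 ← R4 + (37/18)·R2: [0, 0, 305/18, 151/18, 305/18]
R4 ← R4 − (122/167)·R3: [0, 0, 0, 42/167, 0]
The echelon form has 4 nonzero rows, and every pivot lies in the first 4 columns, so rank(A) = rank([A|b]) = 4.
The system is consistent.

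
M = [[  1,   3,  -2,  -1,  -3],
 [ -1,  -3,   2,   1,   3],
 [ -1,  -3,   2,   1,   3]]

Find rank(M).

Row reduce to echelon form.
R2 ← R2 + R1: [0, 0, 0, 0, 0]
R3 ← R3 + R1: [0, 0, 0, 0, 0]
Echelon form has 1 nonzero row, so rank(M) = 1.

1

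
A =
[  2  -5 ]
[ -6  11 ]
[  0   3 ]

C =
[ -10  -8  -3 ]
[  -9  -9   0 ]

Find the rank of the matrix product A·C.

2

First compute AC:
[[ 25,  29,  -6],
 [-39, -51,  18],
 [-27, -27,   0]]
Now row reduce the product.
R2 ← R2 + (39/25)·R1: [0, -144/25, 216/25]
R3 ← R3 + (27/25)·R1: [0, 108/25, -162/25]
R3 ← R3 + (3/4)·R2: [0, 0, 0]
2 nonzero rows, so rank(AC) = 2.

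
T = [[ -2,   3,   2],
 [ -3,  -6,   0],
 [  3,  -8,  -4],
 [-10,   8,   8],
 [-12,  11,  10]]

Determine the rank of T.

2

Row reduce to echelon form.
R2 ← R2 − (3/2)·R1: [0, -21/2, -3]
R3 ← R3 + (3/2)·R1: [0, -7/2, -1]
R4 ← R4 − (5)·R1: [0, -7, -2]
R5 ← R5 − (6)·R1: [0, -7, -2]
R3 ← R3 − (1/3)·R2: [0, 0, 0]
R4 ← R4 − (2/3)·R2: [0, 0, 0]
R5 ← R5 − (2/3)·R2: [0, 0, 0]
Echelon form has 2 nonzero rows, so rank(T) = 2.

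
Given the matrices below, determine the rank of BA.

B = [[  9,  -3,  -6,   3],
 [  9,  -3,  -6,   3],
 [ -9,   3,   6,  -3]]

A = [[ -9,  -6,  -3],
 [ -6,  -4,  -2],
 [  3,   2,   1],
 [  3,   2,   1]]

First compute BA:
[[-72, -48, -24],
 [-72, -48, -24],
 [ 72,  48,  24]]
Now row reduce the product.
R2 ← R2 − R1: [0, 0, 0]
R3 ← R3 + R1: [0, 0, 0]
1 nonzero row, so rank(BA) = 1.

1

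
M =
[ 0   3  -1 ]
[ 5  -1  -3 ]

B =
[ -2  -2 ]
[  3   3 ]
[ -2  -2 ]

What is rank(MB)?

1

First compute MB:
[[ 11,  11],
 [ -7,  -7]]
Now row reduce the product.
R2 ← R2 + (7/11)·R1: [0, 0]
1 nonzero row, so rank(MB) = 1.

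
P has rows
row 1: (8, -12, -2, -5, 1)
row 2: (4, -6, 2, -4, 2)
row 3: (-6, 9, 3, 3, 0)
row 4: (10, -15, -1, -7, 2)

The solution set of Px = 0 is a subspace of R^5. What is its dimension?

3

Row reduce to echelon form.
R2 ← R2 − (1/2)·R1: [0, 0, 3, -3/2, 3/2]
R3 ← R3 + (3/4)·R1: [0, 0, 3/2, -3/4, 3/4]
R4 ← R4 − (5/4)·R1: [0, 0, 3/2, -3/4, 3/4]
R3 ← R3 − (1/2)·R2: [0, 0, 0, 0, 0]
R4 ← R4 − (1/2)·R2: [0, 0, 0, 0, 0]
2 nonzero rows, so rank(P) = 2.
P has 5 columns; by rank–nullity, nullity = 5 − 2 = 3.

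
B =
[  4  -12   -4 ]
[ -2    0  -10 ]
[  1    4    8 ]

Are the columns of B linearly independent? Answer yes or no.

Row reduce B to echelon form.
R2 ← R2 + (1/2)·R1: [0, -6, -12]
R3 ← R3 − (1/4)·R1: [0, 7, 9]
R3 ← R3 + (7/6)·R2: [0, 0, -5]
3 pivots among 3 columns.
Every column is a pivot column, so the columns are linearly independent.

yes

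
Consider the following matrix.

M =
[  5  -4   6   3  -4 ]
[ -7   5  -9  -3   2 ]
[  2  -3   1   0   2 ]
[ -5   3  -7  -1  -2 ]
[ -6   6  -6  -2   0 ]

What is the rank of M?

Row reduce to echelon form.
R2 ← R2 + (7/5)·R1: [0, -3/5, -3/5, 6/5, -18/5]
R3 ← R3 − (2/5)·R1: [0, -7/5, -7/5, -6/5, 18/5]
R4 ← R4 + R1: [0, -1, -1, 2, -6]
R5 ← R5 + (6/5)·R1: [0, 6/5, 6/5, 8/5, -24/5]
R3 ← R3 − (7/3)·R2: [0, 0, 0, -4, 12]
R4 ← R4 − (5/3)·R2: [0, 0, 0, 0, 0]
R5 ← R5 + (2)·R2: [0, 0, 0, 4, -12]
R5 ← R5 + R3: [0, 0, 0, 0, 0]
Echelon form has 3 nonzero rows, so rank(M) = 3.

3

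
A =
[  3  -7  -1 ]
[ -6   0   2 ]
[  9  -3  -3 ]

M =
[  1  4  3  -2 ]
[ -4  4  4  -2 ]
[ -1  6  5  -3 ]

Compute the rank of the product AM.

2

First compute AM:
[[ 32, -22, -24,  11],
 [ -8, -12,  -8,   6],
 [ 24,   6,   0,  -3]]
Now row reduce the product.
R2 ← R2 + (1/4)·R1: [0, -35/2, -14, 35/4]
R3 ← R3 − (3/4)·R1: [0, 45/2, 18, -45/4]
R3 ← R3 + (9/7)·R2: [0, 0, 0, 0]
2 nonzero rows, so rank(AM) = 2.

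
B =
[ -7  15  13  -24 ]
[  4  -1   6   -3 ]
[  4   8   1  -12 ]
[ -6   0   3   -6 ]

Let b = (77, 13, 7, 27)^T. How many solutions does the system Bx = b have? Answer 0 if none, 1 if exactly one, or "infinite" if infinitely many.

1

Row reduce the augmented matrix [B | b].
R2 ← R2 + (4/7)·R1: [0, 53/7, 94/7, -117/7, 57]
R3 ← R3 + (4/7)·R1: [0, 116/7, 59/7, -180/7, 51]
R4 ← R4 − (6/7)·R1: [0, -90/7, -57/7, 102/7, -39]
R3 ← R3 − (116/53)·R2: [0, 0, -1111/53, 576/53, -3909/53]
R4 ← R4 + (90/53)·R2: [0, 0, 777/53, -732/53, 3063/53]
R4 ← R4 + (777/1111)·R3: [0, 0, 0, -6900/1111, 6900/1111]
The echelon form has 4 nonzero rows, and every pivot lies in the first 4 columns, so rank(B) = rank([B|b]) = 4.
The system is consistent.
rank = 4 = number of unknowns, so the solution is unique.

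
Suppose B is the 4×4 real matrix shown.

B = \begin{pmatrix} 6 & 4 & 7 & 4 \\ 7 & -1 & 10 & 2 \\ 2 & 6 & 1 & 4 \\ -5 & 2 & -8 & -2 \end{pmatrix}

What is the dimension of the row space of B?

Row reduce to echelon form.
R2 ← R2 − (7/6)·R1: [0, -17/3, 11/6, -8/3]
R3 ← R3 − (1/3)·R1: [0, 14/3, -4/3, 8/3]
R4 ← R4 + (5/6)·R1: [0, 16/3, -13/6, 4/3]
R3 ← R3 + (14/17)·R2: [0, 0, 3/17, 8/17]
R4 ← R4 + (16/17)·R2: [0, 0, -15/34, -20/17]
R4 ← R4 + (5/2)·R3: [0, 0, 0, 0]
Echelon form has 3 nonzero rows, so rank(B) = 3.
The row space has dimension equal to the rank: 3.

3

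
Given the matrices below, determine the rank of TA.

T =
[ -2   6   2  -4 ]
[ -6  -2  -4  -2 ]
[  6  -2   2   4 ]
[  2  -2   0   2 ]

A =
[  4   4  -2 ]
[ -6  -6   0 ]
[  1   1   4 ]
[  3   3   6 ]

First compute TA:
[[-54, -54, -12],
 [-22, -22, -16],
 [ 50,  50,  20],
 [ 26,  26,   8]]
Now row reduce the product.
R2 ← R2 − (11/27)·R1: [0, 0, -100/9]
R3 ← R3 + (25/27)·R1: [0, 0, 80/9]
R4 ← R4 + (13/27)·R1: [0, 0, 20/9]
R3 ← R3 + (4/5)·R2: [0, 0, 0]
R4 ← R4 + (1/5)·R2: [0, 0, 0]
2 nonzero rows, so rank(TA) = 2.

2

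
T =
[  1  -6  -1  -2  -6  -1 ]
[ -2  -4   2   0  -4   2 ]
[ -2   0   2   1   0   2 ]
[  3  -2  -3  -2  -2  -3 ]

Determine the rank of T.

Row reduce to echelon form.
R2 ← R2 + (2)·R1: [0, -16, 0, -4, -16, 0]
R3 ← R3 + (2)·R1: [0, -12, 0, -3, -12, 0]
R4 ← R4 − (3)·R1: [0, 16, 0, 4, 16, 0]
R3 ← R3 − (3/4)·R2: [0, 0, 0, 0, 0, 0]
R4 ← R4 + R2: [0, 0, 0, 0, 0, 0]
Echelon form has 2 nonzero rows, so rank(T) = 2.

2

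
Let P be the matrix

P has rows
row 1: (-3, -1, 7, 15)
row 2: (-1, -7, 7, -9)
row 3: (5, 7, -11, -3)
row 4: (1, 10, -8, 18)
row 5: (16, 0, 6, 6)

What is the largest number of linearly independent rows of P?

Row reduce to echelon form.
R2 ← R2 − (1/3)·R1: [0, -20/3, 14/3, -14]
R3 ← R3 + (5/3)·R1: [0, 16/3, 2/3, 22]
R4 ← R4 + (1/3)·R1: [0, 29/3, -17/3, 23]
R5 ← R5 + (16/3)·R1: [0, -16/3, 130/3, 86]
R3 ← R3 + (4/5)·R2: [0, 0, 22/5, 54/5]
R4 ← R4 + (29/20)·R2: [0, 0, 11/10, 27/10]
R5 ← R5 − (4/5)·R2: [0, 0, 198/5, 486/5]
R4 ← R4 − (1/4)·R3: [0, 0, 0, 0]
R5 ← R5 − (9)·R3: [0, 0, 0, 0]
Echelon form has 3 nonzero rows, so rank(P) = 3.
The rank gives the maximum number of linearly independent rows: 3.

3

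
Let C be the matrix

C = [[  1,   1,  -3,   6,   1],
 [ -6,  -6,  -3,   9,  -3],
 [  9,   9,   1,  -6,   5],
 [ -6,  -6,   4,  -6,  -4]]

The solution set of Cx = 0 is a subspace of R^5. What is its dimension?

Row reduce to echelon form.
R2 ← R2 + (6)·R1: [0, 0, -21, 45, 3]
R3 ← R3 − (9)·R1: [0, 0, 28, -60, -4]
R4 ← R4 + (6)·R1: [0, 0, -14, 30, 2]
R3 ← R3 + (4/3)·R2: [0, 0, 0, 0, 0]
R4 ← R4 − (2/3)·R2: [0, 0, 0, 0, 0]
2 nonzero rows, so rank(C) = 2.
C has 5 columns; by rank–nullity, nullity = 5 − 2 = 3.

3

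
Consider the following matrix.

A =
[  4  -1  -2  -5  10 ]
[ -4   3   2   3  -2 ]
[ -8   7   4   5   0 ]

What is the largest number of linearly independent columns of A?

Row reduce to echelon form.
R2 ← R2 + R1: [0, 2, 0, -2, 8]
R3 ← R3 + (2)·R1: [0, 5, 0, -5, 20]
R3 ← R3 − (5/2)·R2: [0, 0, 0, 0, 0]
Echelon form has 2 nonzero rows, so rank(A) = 2.
The rank gives the maximum number of linearly independent columns: 2.

2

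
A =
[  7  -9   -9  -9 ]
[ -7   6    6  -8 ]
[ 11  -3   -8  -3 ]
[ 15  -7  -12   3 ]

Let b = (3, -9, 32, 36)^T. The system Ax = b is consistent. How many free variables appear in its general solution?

0

Row reduce the augmented matrix [A | b].
R2 ← R2 + R1: [0, -3, -3, -17, -6]
R3 ← R3 − (11/7)·R1: [0, 78/7, 43/7, 78/7, 191/7]
R4 ← R4 − (15/7)·R1: [0, 86/7, 51/7, 156/7, 207/7]
R3 ← R3 + (26/7)·R2: [0, 0, -5, -52, 5]
R4 ← R4 + (86/21)·R2: [0, 0, -5, -142/3, 5]
R4 ← R4 − R3: [0, 0, 0, 14/3, 0]
The echelon form has 4 nonzero rows, and every pivot lies in the first 4 columns, so rank(A) = rank([A|b]) = 4.
The system is consistent.
Free variables = (unknowns) − (rank) = 4 − 4 = 0.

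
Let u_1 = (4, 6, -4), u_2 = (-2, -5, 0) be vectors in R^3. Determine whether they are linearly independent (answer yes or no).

yes

Form the matrix with these vectors as rows and row reduce.
R2 ← R2 + (1/2)·R1: [0, -2, -2]
2 nonzero rows, so the 2 vectors span a space of dimension 2.
Since 2 = 2, the vectors are linearly independent.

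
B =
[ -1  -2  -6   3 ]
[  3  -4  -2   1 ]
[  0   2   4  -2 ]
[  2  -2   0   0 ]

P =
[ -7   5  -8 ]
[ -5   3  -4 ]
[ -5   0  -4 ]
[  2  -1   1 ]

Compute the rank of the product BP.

2

First compute BP:
[[ 53, -14,  43],
 [ 11,   2,   1],
 [-34,   8, -26],
 [ -4,   4,  -8]]
Now row reduce the product.
R2 ← R2 − (11/53)·R1: [0, 260/53, -420/53]
R3 ← R3 + (34/53)·R1: [0, -52/53, 84/53]
R4 ← R4 + (4/53)·R1: [0, 156/53, -252/53]
R3 ← R3 + (1/5)·R2: [0, 0, 0]
R4 ← R4 − (3/5)·R2: [0, 0, 0]
2 nonzero rows, so rank(BP) = 2.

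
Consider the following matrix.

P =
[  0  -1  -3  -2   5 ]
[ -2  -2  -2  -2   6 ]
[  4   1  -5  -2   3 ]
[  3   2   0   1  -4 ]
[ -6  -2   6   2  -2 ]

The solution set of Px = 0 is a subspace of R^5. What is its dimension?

Row reduce to echelon form.
Swap R1 ↔ R2
R3 ← R3 + (2)·R1: [0, -3, -9, -6, 15]
R4 ← R4 + (3/2)·R1: [0, -1, -3, -2, 5]
R5 ← R5 − (3)·R1: [0, 4, 12, 8, -20]
R3 ← R3 − (3)·R2: [0, 0, 0, 0, 0]
R4 ← R4 − R2: [0, 0, 0, 0, 0]
R5 ← R5 + (4)·R2: [0, 0, 0, 0, 0]
2 nonzero rows, so rank(P) = 2.
P has 5 columns; by rank–nullity, nullity = 5 − 2 = 3.

3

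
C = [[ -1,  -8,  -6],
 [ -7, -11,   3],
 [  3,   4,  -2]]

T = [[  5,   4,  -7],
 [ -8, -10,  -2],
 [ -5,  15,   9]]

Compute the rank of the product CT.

First compute CT:
[[ 89, -14, -31],
 [ 38, 127,  98],
 [ -7, -58, -47]]
Now row reduce the product.
R2 ← R2 − (38/89)·R1: [0, 11835/89, 9900/89]
R3 ← R3 + (7/89)·R1: [0, -5260/89, -4400/89]
R3 ← R3 + (4/9)·R2: [0, 0, 0]
2 nonzero rows, so rank(CT) = 2.

2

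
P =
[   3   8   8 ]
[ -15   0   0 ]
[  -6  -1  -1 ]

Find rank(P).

2

Row reduce to echelon form.
R2 ← R2 + (5)·R1: [0, 40, 40]
R3 ← R3 + (2)·R1: [0, 15, 15]
R3 ← R3 − (3/8)·R2: [0, 0, 0]
Echelon form has 2 nonzero rows, so rank(P) = 2.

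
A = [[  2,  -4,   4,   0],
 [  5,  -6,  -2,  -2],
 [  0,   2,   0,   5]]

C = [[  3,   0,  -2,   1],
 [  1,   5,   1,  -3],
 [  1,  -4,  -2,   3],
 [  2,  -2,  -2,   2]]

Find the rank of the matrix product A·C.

2

First compute AC:
[[  6, -36, -16,  26],
 [  3, -18,  -8,  13],
 [ 12,   0,  -8,   4]]
Now row reduce the product.
R2 ← R2 − (1/2)·R1: [0, 0, 0, 0]
R3 ← R3 − (2)·R1: [0, 72, 24, -48]
Swap R2 ↔ R3
2 nonzero rows, so rank(AC) = 2.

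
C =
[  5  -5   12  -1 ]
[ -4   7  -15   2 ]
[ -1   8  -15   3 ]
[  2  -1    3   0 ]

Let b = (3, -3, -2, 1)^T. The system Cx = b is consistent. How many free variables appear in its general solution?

2

Row reduce the augmented matrix [C | b].
R2 ← R2 + (4/5)·R1: [0, 3, -27/5, 6/5, -3/5]
R3 ← R3 + (1/5)·R1: [0, 7, -63/5, 14/5, -7/5]
R4 ← R4 − (2/5)·R1: [0, 1, -9/5, 2/5, -1/5]
R3 ← R3 − (7/3)·R2: [0, 0, 0, 0, 0]
R4 ← R4 − (1/3)·R2: [0, 0, 0, 0, 0]
The echelon form has 2 nonzero rows, and every pivot lies in the first 4 columns, so rank(C) = rank([C|b]) = 2.
The system is consistent.
Free variables = (unknowns) − (rank) = 4 − 2 = 2.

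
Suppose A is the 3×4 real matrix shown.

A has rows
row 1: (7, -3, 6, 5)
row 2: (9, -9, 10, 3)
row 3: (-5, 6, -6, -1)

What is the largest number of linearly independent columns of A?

2

Row reduce to echelon form.
R2 ← R2 − (9/7)·R1: [0, -36/7, 16/7, -24/7]
R3 ← R3 + (5/7)·R1: [0, 27/7, -12/7, 18/7]
R3 ← R3 + (3/4)·R2: [0, 0, 0, 0]
Echelon form has 2 nonzero rows, so rank(A) = 2.
The rank gives the maximum number of linearly independent columns: 2.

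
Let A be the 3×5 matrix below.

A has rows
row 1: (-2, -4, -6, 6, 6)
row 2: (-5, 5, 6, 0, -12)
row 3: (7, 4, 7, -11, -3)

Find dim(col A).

2

Row reduce to echelon form.
R2 ← R2 − (5/2)·R1: [0, 15, 21, -15, -27]
R3 ← R3 + (7/2)·R1: [0, -10, -14, 10, 18]
R3 ← R3 + (2/3)·R2: [0, 0, 0, 0, 0]
Echelon form has 2 nonzero rows, so rank(A) = 2.
The column space has dimension equal to the rank: 2.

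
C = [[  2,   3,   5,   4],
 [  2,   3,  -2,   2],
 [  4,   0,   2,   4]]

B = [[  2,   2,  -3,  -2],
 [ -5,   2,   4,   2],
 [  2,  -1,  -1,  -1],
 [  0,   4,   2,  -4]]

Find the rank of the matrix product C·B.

First compute CB:
[[ -1,  21,   9, -19],
 [-15,  20,  12,  -4],
 [ 12,  22,  -6, -26]]
Now row reduce the product.
R2 ← R2 − (15)·R1: [0, -295, -123, 281]
R3 ← R3 + (12)·R1: [0, 274, 102, -254]
R3 ← R3 + (274/295)·R2: [0, 0, -3612/295, 2064/295]
3 nonzero rows, so rank(CB) = 3.

3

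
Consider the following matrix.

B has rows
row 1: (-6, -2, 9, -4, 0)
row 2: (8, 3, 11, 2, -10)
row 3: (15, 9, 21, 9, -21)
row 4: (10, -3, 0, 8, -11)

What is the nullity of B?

1

Row reduce to echelon form.
R2 ← R2 + (4/3)·R1: [0, 1/3, 23, -10/3, -10]
R3 ← R3 + (5/2)·R1: [0, 4, 87/2, -1, -21]
R4 ← R4 + (5/3)·R1: [0, -19/3, 15, 4/3, -11]
R3 ← R3 − (12)·R2: [0, 0, -465/2, 39, 99]
R4 ← R4 + (19)·R2: [0, 0, 452, -62, -201]
R4 ← R4 + (904/465)·R3: [0, 0, 0, 2142/155, -1323/155]
4 nonzero rows, so rank(B) = 4.
B has 5 columns; by rank–nullity, nullity = 5 − 4 = 1.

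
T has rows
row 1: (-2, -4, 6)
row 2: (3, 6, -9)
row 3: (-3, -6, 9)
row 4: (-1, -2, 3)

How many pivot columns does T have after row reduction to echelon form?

1

Row reduce to echelon form.
R2 ← R2 + (3/2)·R1: [0, 0, 0]
R3 ← R3 − (3/2)·R1: [0, 0, 0]
R4 ← R4 − (1/2)·R1: [0, 0, 0]
Echelon form has 1 nonzero row, so rank(T) = 1.
Each nonzero row contributes one pivot column: 1 pivot columns.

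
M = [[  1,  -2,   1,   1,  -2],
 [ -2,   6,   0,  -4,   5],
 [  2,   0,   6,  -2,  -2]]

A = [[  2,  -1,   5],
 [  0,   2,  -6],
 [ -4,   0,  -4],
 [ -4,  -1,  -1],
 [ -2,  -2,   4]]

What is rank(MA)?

2

First compute MA:
[[ -2,  -2,   4],
 [  2,   8, -22],
 [ -8,   4, -20]]
Now row reduce the product.
R2 ← R2 + R1: [0, 6, -18]
R3 ← R3 − (4)·R1: [0, 12, -36]
R3 ← R3 − (2)·R2: [0, 0, 0]
2 nonzero rows, so rank(MA) = 2.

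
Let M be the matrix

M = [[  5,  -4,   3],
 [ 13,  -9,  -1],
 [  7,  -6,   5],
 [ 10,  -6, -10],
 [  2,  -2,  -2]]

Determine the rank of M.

Row reduce to echelon form.
R2 ← R2 − (13/5)·R1: [0, 7/5, -44/5]
R3 ← R3 − (7/5)·R1: [0, -2/5, 4/5]
R4 ← R4 − (2)·R1: [0, 2, -16]
R5 ← R5 − (2/5)·R1: [0, -2/5, -16/5]
R3 ← R3 + (2/7)·R2: [0, 0, -12/7]
R4 ← R4 − (10/7)·R2: [0, 0, -24/7]
R5 ← R5 + (2/7)·R2: [0, 0, -40/7]
R4 ← R4 − (2)·R3: [0, 0, 0]
R5 ← R5 − (10/3)·R3: [0, 0, 0]
Echelon form has 3 nonzero rows, so rank(M) = 3.

3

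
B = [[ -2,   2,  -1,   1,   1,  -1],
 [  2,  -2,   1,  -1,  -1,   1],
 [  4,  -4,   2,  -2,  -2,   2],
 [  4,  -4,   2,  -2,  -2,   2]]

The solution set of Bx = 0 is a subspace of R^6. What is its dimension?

5

Row reduce to echelon form.
R2 ← R2 + R1: [0, 0, 0, 0, 0, 0]
R3 ← R3 + (2)·R1: [0, 0, 0, 0, 0, 0]
R4 ← R4 + (2)·R1: [0, 0, 0, 0, 0, 0]
1 nonzero row, so rank(B) = 1.
B has 6 columns; by rank–nullity, nullity = 6 − 1 = 5.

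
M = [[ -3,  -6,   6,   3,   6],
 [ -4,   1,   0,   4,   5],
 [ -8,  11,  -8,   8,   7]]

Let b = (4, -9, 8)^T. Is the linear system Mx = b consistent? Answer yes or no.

Row reduce the augmented matrix [M | b].
R2 ← R2 − (4/3)·R1: [0, 9, -8, 0, -3, -43/3]
R3 ← R3 − (8/3)·R1: [0, 27, -24, 0, -9, -8/3]
R3 ← R3 − (3)·R2: [0, 0, 0, 0, 0, 121/3]
The echelon form has 3 nonzero rows; the last pivot sits in the augmented column, so rank(M) = 2 but rank([M|b]) = 3.
Since the ranks differ, the system is inconsistent.

no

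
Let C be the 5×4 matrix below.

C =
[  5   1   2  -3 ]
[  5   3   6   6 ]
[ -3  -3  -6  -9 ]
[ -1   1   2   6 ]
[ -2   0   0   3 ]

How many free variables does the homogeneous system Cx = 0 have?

2

Row reduce to echelon form.
R2 ← R2 − R1: [0, 2, 4, 9]
R3 ← R3 + (3/5)·R1: [0, -12/5, -24/5, -54/5]
R4 ← R4 + (1/5)·R1: [0, 6/5, 12/5, 27/5]
R5 ← R5 + (2/5)·R1: [0, 2/5, 4/5, 9/5]
R3 ← R3 + (6/5)·R2: [0, 0, 0, 0]
R4 ← R4 − (3/5)·R2: [0, 0, 0, 0]
R5 ← R5 − (1/5)·R2: [0, 0, 0, 0]
2 nonzero rows, so rank(C) = 2.
C has 4 columns; by rank–nullity, nullity = 4 − 2 = 2.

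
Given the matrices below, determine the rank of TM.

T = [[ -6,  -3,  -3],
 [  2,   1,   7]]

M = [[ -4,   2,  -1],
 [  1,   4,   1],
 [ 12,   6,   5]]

2

First compute TM:
[[-15, -42, -12],
 [ 77,  50,  34]]
Now row reduce the product.
R2 ← R2 + (77/15)·R1: [0, -828/5, -138/5]
2 nonzero rows, so rank(TM) = 2.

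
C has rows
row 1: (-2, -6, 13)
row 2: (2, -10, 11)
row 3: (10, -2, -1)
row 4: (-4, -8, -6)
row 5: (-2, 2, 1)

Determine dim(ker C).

Row reduce to echelon form.
R2 ← R2 + R1: [0, -16, 24]
R3 ← R3 + (5)·R1: [0, -32, 64]
R4 ← R4 − (2)·R1: [0, 4, -32]
R5 ← R5 − R1: [0, 8, -12]
R3 ← R3 − (2)·R2: [0, 0, 16]
R4 ← R4 + (1/4)·R2: [0, 0, -26]
R5 ← R5 + (1/2)·R2: [0, 0, 0]
R4 ← R4 + (13/8)·R3: [0, 0, 0]
3 nonzero rows, so rank(C) = 3.
C has 3 columns; by rank–nullity, nullity = 3 − 3 = 0.

0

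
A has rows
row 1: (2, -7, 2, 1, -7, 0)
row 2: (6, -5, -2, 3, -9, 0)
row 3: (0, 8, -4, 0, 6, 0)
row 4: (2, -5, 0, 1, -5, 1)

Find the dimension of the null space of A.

3

Row reduce to echelon form.
R2 ← R2 − (3)·R1: [0, 16, -8, 0, 12, 0]
R4 ← R4 − R1: [0, 2, -2, 0, 2, 1]
R3 ← R3 − (1/2)·R2: [0, 0, 0, 0, 0, 0]
R4 ← R4 − (1/8)·R2: [0, 0, -1, 0, 1/2, 1]
Swap R3 ↔ R4
3 nonzero rows, so rank(A) = 3.
A has 6 columns; by rank–nullity, nullity = 6 − 3 = 3.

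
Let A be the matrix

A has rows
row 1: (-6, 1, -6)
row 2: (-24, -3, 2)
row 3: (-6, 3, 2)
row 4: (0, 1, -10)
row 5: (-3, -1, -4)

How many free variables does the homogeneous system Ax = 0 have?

Row reduce to echelon form.
R2 ← R2 − (4)·R1: [0, -7, 26]
R3 ← R3 − R1: [0, 2, 8]
R5 ← R5 − (1/2)·R1: [0, -3/2, -1]
R3 ← R3 + (2/7)·R2: [0, 0, 108/7]
R4 ← R4 + (1/7)·R2: [0, 0, -44/7]
R5 ← R5 − (3/14)·R2: [0, 0, -46/7]
R4 ← R4 + (11/27)·R3: [0, 0, 0]
R5 ← R5 + (23/54)·R3: [0, 0, 0]
3 nonzero rows, so rank(A) = 3.
A has 3 columns; by rank–nullity, nullity = 3 − 3 = 0.

0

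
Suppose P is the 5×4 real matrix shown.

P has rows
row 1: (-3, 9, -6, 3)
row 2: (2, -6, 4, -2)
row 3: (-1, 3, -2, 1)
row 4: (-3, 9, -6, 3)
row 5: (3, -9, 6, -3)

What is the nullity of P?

Row reduce to echelon form.
R2 ← R2 + (2/3)·R1: [0, 0, 0, 0]
R3 ← R3 − (1/3)·R1: [0, 0, 0, 0]
R4 ← R4 − R1: [0, 0, 0, 0]
R5 ← R5 + R1: [0, 0, 0, 0]
1 nonzero row, so rank(P) = 1.
P has 4 columns; by rank–nullity, nullity = 4 − 1 = 3.

3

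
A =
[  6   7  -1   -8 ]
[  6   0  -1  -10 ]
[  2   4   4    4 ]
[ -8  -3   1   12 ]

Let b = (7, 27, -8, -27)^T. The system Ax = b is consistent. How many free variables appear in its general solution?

1

Row reduce the augmented matrix [A | b].
R2 ← R2 − R1: [0, -7, 0, -2, 20]
R3 ← R3 − (1/3)·R1: [0, 5/3, 13/3, 20/3, -31/3]
R4 ← R4 + (4/3)·R1: [0, 19/3, -1/3, 4/3, -53/3]
R3 ← R3 + (5/21)·R2: [0, 0, 13/3, 130/21, -39/7]
R4 ← R4 + (19/21)·R2: [0, 0, -1/3, -10/21, 3/7]
R4 ← R4 + (1/13)·R3: [0, 0, 0, 0, 0]
The echelon form has 3 nonzero rows, and every pivot lies in the first 4 columns, so rank(A) = rank([A|b]) = 3.
The system is consistent.
Free variables = (unknowns) − (rank) = 4 − 3 = 1.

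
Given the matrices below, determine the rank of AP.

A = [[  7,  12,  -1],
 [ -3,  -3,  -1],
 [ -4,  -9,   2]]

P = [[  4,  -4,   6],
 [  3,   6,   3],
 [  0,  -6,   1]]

2

First compute AP:
[[ 64,  50,  77],
 [-21,   0, -28],
 [-43, -50, -49]]
Now row reduce the product.
R2 ← R2 + (21/64)·R1: [0, 525/32, -175/64]
R3 ← R3 + (43/64)·R1: [0, -525/32, 175/64]
R3 ← R3 + R2: [0, 0, 0]
2 nonzero rows, so rank(AP) = 2.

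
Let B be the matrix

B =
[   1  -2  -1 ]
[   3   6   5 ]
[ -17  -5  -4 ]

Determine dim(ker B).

0

Row reduce to echelon form.
R2 ← R2 − (3)·R1: [0, 12, 8]
R3 ← R3 + (17)·R1: [0, -39, -21]
R3 ← R3 + (13/4)·R2: [0, 0, 5]
3 nonzero rows, so rank(B) = 3.
B has 3 columns; by rank–nullity, nullity = 3 − 3 = 0.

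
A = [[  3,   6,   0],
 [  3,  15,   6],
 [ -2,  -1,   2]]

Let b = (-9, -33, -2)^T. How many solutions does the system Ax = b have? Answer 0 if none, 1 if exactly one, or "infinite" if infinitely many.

Row reduce the augmented matrix [A | b].
R2 ← R2 − R1: [0, 9, 6, -24]
R3 ← R3 + (2/3)·R1: [0, 3, 2, -8]
R3 ← R3 − (1/3)·R2: [0, 0, 0, 0]
The echelon form has 2 nonzero rows, and every pivot lies in the first 3 columns, so rank(A) = rank([A|b]) = 2.
The system is consistent.
rank = 2 < 3 unknowns, so there are infinitely many solutions.

infinite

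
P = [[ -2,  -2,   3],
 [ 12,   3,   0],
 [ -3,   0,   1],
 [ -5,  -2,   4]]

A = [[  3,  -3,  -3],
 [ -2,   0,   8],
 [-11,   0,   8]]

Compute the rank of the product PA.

3

First compute PA:
[[-35,   6,  14],
 [ 30, -36, -12],
 [-20,   9,  17],
 [-55,  15,  31]]
Now row reduce the product.
R2 ← R2 + (6/7)·R1: [0, -216/7, 0]
R3 ← R3 − (4/7)·R1: [0, 39/7, 9]
R4 ← R4 − (11/7)·R1: [0, 39/7, 9]
R3 ← R3 + (13/72)·R2: [0, 0, 9]
R4 ← R4 + (13/72)·R2: [0, 0, 9]
R4 ← R4 − R3: [0, 0, 0]
3 nonzero rows, so rank(PA) = 3.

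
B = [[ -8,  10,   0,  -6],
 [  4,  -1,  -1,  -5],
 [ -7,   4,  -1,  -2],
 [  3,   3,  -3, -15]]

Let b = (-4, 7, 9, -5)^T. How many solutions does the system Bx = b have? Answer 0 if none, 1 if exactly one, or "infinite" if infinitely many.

Row reduce the augmented matrix [B | b].
R2 ← R2 + (1/2)·R1: [0, 4, -1, -8, 5]
R3 ← R3 − (7/8)·R1: [0, -19/4, -1, 13/4, 25/2]
R4 ← R4 + (3/8)·R1: [0, 27/4, -3, -69/4, -13/2]
R3 ← R3 + (19/16)·R2: [0, 0, -35/16, -25/4, 295/16]
R4 ← R4 − (27/16)·R2: [0, 0, -21/16, -15/4, -239/16]
R4 ← R4 − (3/5)·R3: [0, 0, 0, 0, -26]
The echelon form has 4 nonzero rows; the last pivot sits in the augmented column, so rank(B) = 3 but rank([B|b]) = 4.
Since the ranks differ, the system is inconsistent.
It has no solutions.

0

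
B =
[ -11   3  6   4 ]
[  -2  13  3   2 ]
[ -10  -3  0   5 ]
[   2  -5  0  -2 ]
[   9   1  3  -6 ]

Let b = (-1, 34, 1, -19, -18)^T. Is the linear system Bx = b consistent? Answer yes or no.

yes

Row reduce the augmented matrix [B | b].
R2 ← R2 − (2/11)·R1: [0, 137/11, 21/11, 14/11, 376/11]
R3 ← R3 − (10/11)·R1: [0, -63/11, -60/11, 15/11, 21/11]
R4 ← R4 + (2/11)·R1: [0, -49/11, 12/11, -14/11, -211/11]
R5 ← R5 + (9/11)·R1: [0, 38/11, 87/11, -30/11, -207/11]
R3 ← R3 + (63/137)·R2: [0, 0, -627/137, 267/137, 2415/137]
R4 ← R4 + (49/137)·R2: [0, 0, 243/137, -112/137, -953/137]
R5 ← R5 − (38/137)·R2: [0, 0, 1011/137, -422/137, -3877/137]
R4 ← R4 + (81/209)·R3: [0, 0, 0, -13/209, -26/209]
R5 ← R5 + (337/209)·R3: [0, 0, 0, 13/209, 26/209]
R5 ← R5 + R4: [0, 0, 0, 0, 0]
The echelon form has 4 nonzero rows, and every pivot lies in the first 4 columns, so rank(B) = rank([B|b]) = 4.
The system is consistent.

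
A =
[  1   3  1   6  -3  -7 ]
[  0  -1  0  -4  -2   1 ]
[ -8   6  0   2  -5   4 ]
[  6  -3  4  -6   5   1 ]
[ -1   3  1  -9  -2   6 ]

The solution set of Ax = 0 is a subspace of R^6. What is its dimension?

Row reduce to echelon form.
R3 ← R3 + (8)·R1: [0, 30, 8, 50, -29, -52]
R4 ← R4 − (6)·R1: [0, -21, -2, -42, 23, 43]
R5 ← R5 + R1: [0, 6, 2, -3, -5, -1]
R3 ← R3 + (30)·R2: [0, 0, 8, -70, -89, -22]
R4 ← R4 − (21)·R2: [0, 0, -2, 42, 65, 22]
R5 ← R5 + (6)·R2: [0, 0, 2, -27, -17, 5]
R4 ← R4 + (1/4)·R3: [0, 0, 0, 49/2, 171/4, 33/2]
R5 ← R5 − (1/4)·R3: [0, 0, 0, -19/2, 21/4, 21/2]
R5 ← R5 + (19/49)·R4: [0, 0, 0, 0, 2139/98, 828/49]
5 nonzero rows, so rank(A) = 5.
A has 6 columns; by rank–nullity, nullity = 6 − 5 = 1.

1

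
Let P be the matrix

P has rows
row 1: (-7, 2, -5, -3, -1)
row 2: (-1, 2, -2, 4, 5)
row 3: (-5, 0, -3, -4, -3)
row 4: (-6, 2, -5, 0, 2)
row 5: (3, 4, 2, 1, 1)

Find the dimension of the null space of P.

2

Row reduce to echelon form.
R2 ← R2 − (1/7)·R1: [0, 12/7, -9/7, 31/7, 36/7]
R3 ← R3 − (5/7)·R1: [0, -10/7, 4/7, -13/7, -16/7]
R4 ← R4 − (6/7)·R1: [0, 2/7, -5/7, 18/7, 20/7]
R5 ← R5 + (3/7)·R1: [0, 34/7, -1/7, -2/7, 4/7]
R3 ← R3 + (5/6)·R2: [0, 0, -1/2, 11/6, 2]
R4 ← R4 − (1/6)·R2: [0, 0, -1/2, 11/6, 2]
R5 ← R5 − (17/6)·R2: [0, 0, 7/2, -77/6, -14]
R4 ← R4 − R3: [0, 0, 0, 0, 0]
R5 ← R5 + (7)·R3: [0, 0, 0, 0, 0]
3 nonzero rows, so rank(P) = 3.
P has 5 columns; by rank–nullity, nullity = 5 − 3 = 2.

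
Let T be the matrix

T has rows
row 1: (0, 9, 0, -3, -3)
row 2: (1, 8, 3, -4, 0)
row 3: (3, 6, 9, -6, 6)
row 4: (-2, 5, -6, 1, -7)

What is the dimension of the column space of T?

Row reduce to echelon form.
Swap R1 ↔ R2
R3 ← R3 − (3)·R1: [0, -18, 0, 6, 6]
R4 ← R4 + (2)·R1: [0, 21, 0, -7, -7]
R3 ← R3 + (2)·R2: [0, 0, 0, 0, 0]
R4 ← R4 − (7/3)·R2: [0, 0, 0, 0, 0]
Echelon form has 2 nonzero rows, so rank(T) = 2.
The column space has dimension equal to the rank: 2.

2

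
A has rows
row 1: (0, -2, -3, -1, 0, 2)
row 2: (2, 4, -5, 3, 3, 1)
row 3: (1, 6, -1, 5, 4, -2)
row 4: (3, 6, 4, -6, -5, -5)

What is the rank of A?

Row reduce to echelon form.
Swap R1 ↔ R2
R3 ← R3 − (1/2)·R1: [0, 4, 3/2, 7/2, 5/2, -5/2]
R4 ← R4 − (3/2)·R1: [0, 0, 23/2, -21/2, -19/2, -13/2]
R3 ← R3 + (2)·R2: [0, 0, -9/2, 3/2, 5/2, 3/2]
R4 ← R4 + (23/9)·R3: [0, 0, 0, -20/3, -28/9, -8/3]
Echelon form has 4 nonzero rows, so rank(A) = 4.

4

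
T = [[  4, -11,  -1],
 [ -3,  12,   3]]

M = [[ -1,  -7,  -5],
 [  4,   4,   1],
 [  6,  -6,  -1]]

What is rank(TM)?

2

First compute TM:
[[-54, -66, -30],
 [ 69,  51,  24]]
Now row reduce the product.
R2 ← R2 + (23/18)·R1: [0, -100/3, -43/3]
2 nonzero rows, so rank(TM) = 2.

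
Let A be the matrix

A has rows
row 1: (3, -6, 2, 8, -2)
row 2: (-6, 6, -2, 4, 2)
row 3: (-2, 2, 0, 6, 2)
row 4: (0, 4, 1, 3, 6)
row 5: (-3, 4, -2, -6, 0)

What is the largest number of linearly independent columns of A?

3

Row reduce to echelon form.
R2 ← R2 + (2)·R1: [0, -6, 2, 20, -2]
R3 ← R3 + (2/3)·R1: [0, -2, 4/3, 34/3, 2/3]
R5 ← R5 + R1: [0, -2, 0, 2, -2]
R3 ← R3 − (1/3)·R2: [0, 0, 2/3, 14/3, 4/3]
R4 ← R4 + (2/3)·R2: [0, 0, 7/3, 49/3, 14/3]
R5 ← R5 − (1/3)·R2: [0, 0, -2/3, -14/3, -4/3]
R4 ← R4 − (7/2)·R3: [0, 0, 0, 0, 0]
R5 ← R5 + R3: [0, 0, 0, 0, 0]
Echelon form has 3 nonzero rows, so rank(A) = 3.
The rank gives the maximum number of linearly independent columns: 3.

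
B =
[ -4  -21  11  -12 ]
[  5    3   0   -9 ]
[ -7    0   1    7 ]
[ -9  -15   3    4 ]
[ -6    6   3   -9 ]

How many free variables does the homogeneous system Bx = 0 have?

0

Row reduce to echelon form.
R2 ← R2 + (5/4)·R1: [0, -93/4, 55/4, -24]
R3 ← R3 − (7/4)·R1: [0, 147/4, -73/4, 28]
R4 ← R4 − (9/4)·R1: [0, 129/4, -87/4, 31]
R5 ← R5 − (3/2)·R1: [0, 75/2, -27/2, 9]
R3 ← R3 + (49/31)·R2: [0, 0, 108/31, -308/31]
R4 ← R4 + (43/31)·R2: [0, 0, -83/31, -71/31]
R5 ← R5 + (50/31)·R2: [0, 0, 269/31, -921/31]
R4 ← R4 + (83/108)·R3: [0, 0, 0, -268/27]
R5 ← R5 − (269/108)·R3: [0, 0, 0, -134/27]
R5 ← R5 − (1/2)·R4: [0, 0, 0, 0]
4 nonzero rows, so rank(B) = 4.
B has 4 columns; by rank–nullity, nullity = 4 − 4 = 0.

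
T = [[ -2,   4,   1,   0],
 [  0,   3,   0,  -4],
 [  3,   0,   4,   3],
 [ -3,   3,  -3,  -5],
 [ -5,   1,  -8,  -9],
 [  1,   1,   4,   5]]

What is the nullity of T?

Row reduce to echelon form.
R3 ← R3 + (3/2)·R1: [0, 6, 11/2, 3]
R4 ← R4 − (3/2)·R1: [0, -3, -9/2, -5]
R5 ← R5 − (5/2)·R1: [0, -9, -21/2, -9]
R6 ← R6 + (1/2)·R1: [0, 3, 9/2, 5]
R3 ← R3 − (2)·R2: [0, 0, 11/2, 11]
R4 ← R4 + R2: [0, 0, -9/2, -9]
R5 ← R5 + (3)·R2: [0, 0, -21/2, -21]
R6 ← R6 − R2: [0, 0, 9/2, 9]
R4 ← R4 + (9/11)·R3: [0, 0, 0, 0]
R5 ← R5 + (21/11)·R3: [0, 0, 0, 0]
R6 ← R6 − (9/11)·R3: [0, 0, 0, 0]
3 nonzero rows, so rank(T) = 3.
T has 4 columns; by rank–nullity, nullity = 4 − 3 = 1.

1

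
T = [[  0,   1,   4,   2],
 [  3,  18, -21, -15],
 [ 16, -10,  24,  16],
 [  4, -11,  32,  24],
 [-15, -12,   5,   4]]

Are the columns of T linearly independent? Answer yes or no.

yes

Row reduce T to echelon form.
Swap R1 ↔ R2
R3 ← R3 − (16/3)·R1: [0, -106, 136, 96]
R4 ← R4 − (4/3)·R1: [0, -35, 60, 44]
R5 ← R5 + (5)·R1: [0, 78, -100, -71]
R3 ← R3 + (106)·R2: [0, 0, 560, 308]
R4 ← R4 + (35)·R2: [0, 0, 200, 114]
R5 ← R5 − (78)·R2: [0, 0, -412, -227]
R4 ← R4 − (5/14)·R3: [0, 0, 0, 4]
R5 ← R5 + (103/140)·R3: [0, 0, 0, -2/5]
R5 ← R5 + (1/10)·R4: [0, 0, 0, 0]
4 pivots among 4 columns.
Every column is a pivot column, so the columns are linearly independent.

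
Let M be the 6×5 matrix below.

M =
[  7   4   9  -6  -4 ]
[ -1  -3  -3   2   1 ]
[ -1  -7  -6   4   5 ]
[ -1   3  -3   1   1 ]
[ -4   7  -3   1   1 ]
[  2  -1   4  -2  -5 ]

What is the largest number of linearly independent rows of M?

5

Row reduce to echelon form.
R2 ← R2 + (1/7)·R1: [0, -17/7, -12/7, 8/7, 3/7]
R3 ← R3 + (1/7)·R1: [0, -45/7, -33/7, 22/7, 31/7]
R4 ← R4 + (1/7)·R1: [0, 25/7, -12/7, 1/7, 3/7]
R5 ← R5 + (4/7)·R1: [0, 65/7, 15/7, -17/7, -9/7]
R6 ← R6 − (2/7)·R1: [0, -15/7, 10/7, -2/7, -27/7]
R3 ← R3 − (45/17)·R2: [0, 0, -3/17, 2/17, 56/17]
R4 ← R4 + (25/17)·R2: [0, 0, -72/17, 31/17, 18/17]
R5 ← R5 + (65/17)·R2: [0, 0, -75/17, 33/17, 6/17]
R6 ← R6 − (15/17)·R2: [0, 0, 50/17, -22/17, -72/17]
R4 ← R4 − (24)·R3: [0, 0, 0, -1, -78]
R5 ← R5 − (25)·R3: [0, 0, 0, -1, -82]
R6 ← R6 + (50/3)·R3: [0, 0, 0, 2/3, 152/3]
R5 ← R5 − R4: [0, 0, 0, 0, -4]
R6 ← R6 + (2/3)·R4: [0, 0, 0, 0, -4/3]
R6 ← R6 − (1/3)·R5: [0, 0, 0, 0, 0]
Echelon form has 5 nonzero rows, so rank(M) = 5.
The rank gives the maximum number of linearly independent rows: 5.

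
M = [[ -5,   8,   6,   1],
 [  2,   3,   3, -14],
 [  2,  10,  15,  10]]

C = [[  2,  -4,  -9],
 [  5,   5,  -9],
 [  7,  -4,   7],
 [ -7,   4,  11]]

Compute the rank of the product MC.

3

First compute MC:
[[ 65,  40,  26],
 [138, -61, -178],
 [ 89,  22, 107]]
Now row reduce the product.
R2 ← R2 − (138/65)·R1: [0, -1897/13, -1166/5]
R3 ← R3 − (89/65)·R1: [0, -426/13, 357/5]
R3 ← R3 − (426/1897)·R2: [0, 0, 234789/1897]
3 nonzero rows, so rank(MC) = 3.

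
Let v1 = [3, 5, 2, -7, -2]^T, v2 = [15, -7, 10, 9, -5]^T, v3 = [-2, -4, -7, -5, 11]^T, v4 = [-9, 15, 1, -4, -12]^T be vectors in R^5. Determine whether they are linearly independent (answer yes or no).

yes

Form the matrix with these vectors as rows and row reduce.
R2 ← R2 − (5)·R1: [0, -32, 0, 44, 5]
R3 ← R3 + (2/3)·R1: [0, -2/3, -17/3, -29/3, 29/3]
R4 ← R4 + (3)·R1: [0, 30, 7, -25, -18]
R3 ← R3 − (1/48)·R2: [0, 0, -17/3, -127/12, 153/16]
R4 ← R4 + (15/16)·R2: [0, 0, 7, 65/4, -213/16]
R4 ← R4 + (21/17)·R3: [0, 0, 0, 54/17, -3/2]
4 nonzero rows, so the 4 vectors span a space of dimension 4.
Since 4 = 4, the vectors are linearly independent.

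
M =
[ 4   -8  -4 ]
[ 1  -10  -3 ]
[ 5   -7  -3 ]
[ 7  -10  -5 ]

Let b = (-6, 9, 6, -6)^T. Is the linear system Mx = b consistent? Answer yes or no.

Row reduce the augmented matrix [M | b].
R2 ← R2 − (1/4)·R1: [0, -8, -2, 21/2]
R3 ← R3 − (5/4)·R1: [0, 3, 2, 27/2]
R4 ← R4 − (7/4)·R1: [0, 4, 2, 9/2]
R3 ← R3 + (3/8)·R2: [0, 0, 5/4, 279/16]
R4 ← R4 + (1/2)·R2: [0, 0, 1, 39/4]
R4 ← R4 − (4/5)·R3: [0, 0, 0, -21/5]
The echelon form has 4 nonzero rows; the last pivot sits in the augmented column, so rank(M) = 3 but rank([M|b]) = 4.
Since the ranks differ, the system is inconsistent.

no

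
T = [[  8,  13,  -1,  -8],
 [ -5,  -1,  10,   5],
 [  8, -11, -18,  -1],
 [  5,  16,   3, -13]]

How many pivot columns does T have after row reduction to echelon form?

Row reduce to echelon form.
R2 ← R2 + (5/8)·R1: [0, 57/8, 75/8, 0]
R3 ← R3 − R1: [0, -24, -17, 7]
R4 ← R4 − (5/8)·R1: [0, 63/8, 29/8, -8]
R3 ← R3 + (64/19)·R2: [0, 0, 277/19, 7]
R4 ← R4 − (21/19)·R2: [0, 0, -128/19, -8]
R4 ← R4 + (128/277)·R3: [0, 0, 0, -1320/277]
Echelon form has 4 nonzero rows, so rank(T) = 4.
Each nonzero row contributes one pivot column: 4 pivot columns.

4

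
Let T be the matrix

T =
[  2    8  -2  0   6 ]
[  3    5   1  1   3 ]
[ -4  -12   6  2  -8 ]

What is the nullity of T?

Row reduce to echelon form.
R2 ← R2 − (3/2)·R1: [0, -7, 4, 1, -6]
R3 ← R3 + (2)·R1: [0, 4, 2, 2, 4]
R3 ← R3 + (4/7)·R2: [0, 0, 30/7, 18/7, 4/7]
3 nonzero rows, so rank(T) = 3.
T has 5 columns; by rank–nullity, nullity = 5 − 3 = 2.

2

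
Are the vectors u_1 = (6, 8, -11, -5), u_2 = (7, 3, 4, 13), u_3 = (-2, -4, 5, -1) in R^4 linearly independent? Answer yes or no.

yes

Form the matrix with these vectors as rows and row reduce.
R2 ← R2 − (7/6)·R1: [0, -19/3, 101/6, 113/6]
R3 ← R3 + (1/3)·R1: [0, -4/3, 4/3, -8/3]
R3 ← R3 − (4/19)·R2: [0, 0, -42/19, -126/19]
3 nonzero rows, so the 3 vectors span a space of dimension 3.
Since 3 = 3, the vectors are linearly independent.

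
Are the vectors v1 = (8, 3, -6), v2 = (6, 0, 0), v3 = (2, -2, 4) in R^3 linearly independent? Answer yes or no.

no

Form the matrix with these vectors as rows and row reduce.
R2 ← R2 − (3/4)·R1: [0, -9/4, 9/2]
R3 ← R3 − (1/4)·R1: [0, -11/4, 11/2]
R3 ← R3 − (11/9)·R2: [0, 0, 0]
2 nonzero rows, so the 3 vectors span a space of dimension 2.
Since 2 < 3, the vectors are linearly dependent.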